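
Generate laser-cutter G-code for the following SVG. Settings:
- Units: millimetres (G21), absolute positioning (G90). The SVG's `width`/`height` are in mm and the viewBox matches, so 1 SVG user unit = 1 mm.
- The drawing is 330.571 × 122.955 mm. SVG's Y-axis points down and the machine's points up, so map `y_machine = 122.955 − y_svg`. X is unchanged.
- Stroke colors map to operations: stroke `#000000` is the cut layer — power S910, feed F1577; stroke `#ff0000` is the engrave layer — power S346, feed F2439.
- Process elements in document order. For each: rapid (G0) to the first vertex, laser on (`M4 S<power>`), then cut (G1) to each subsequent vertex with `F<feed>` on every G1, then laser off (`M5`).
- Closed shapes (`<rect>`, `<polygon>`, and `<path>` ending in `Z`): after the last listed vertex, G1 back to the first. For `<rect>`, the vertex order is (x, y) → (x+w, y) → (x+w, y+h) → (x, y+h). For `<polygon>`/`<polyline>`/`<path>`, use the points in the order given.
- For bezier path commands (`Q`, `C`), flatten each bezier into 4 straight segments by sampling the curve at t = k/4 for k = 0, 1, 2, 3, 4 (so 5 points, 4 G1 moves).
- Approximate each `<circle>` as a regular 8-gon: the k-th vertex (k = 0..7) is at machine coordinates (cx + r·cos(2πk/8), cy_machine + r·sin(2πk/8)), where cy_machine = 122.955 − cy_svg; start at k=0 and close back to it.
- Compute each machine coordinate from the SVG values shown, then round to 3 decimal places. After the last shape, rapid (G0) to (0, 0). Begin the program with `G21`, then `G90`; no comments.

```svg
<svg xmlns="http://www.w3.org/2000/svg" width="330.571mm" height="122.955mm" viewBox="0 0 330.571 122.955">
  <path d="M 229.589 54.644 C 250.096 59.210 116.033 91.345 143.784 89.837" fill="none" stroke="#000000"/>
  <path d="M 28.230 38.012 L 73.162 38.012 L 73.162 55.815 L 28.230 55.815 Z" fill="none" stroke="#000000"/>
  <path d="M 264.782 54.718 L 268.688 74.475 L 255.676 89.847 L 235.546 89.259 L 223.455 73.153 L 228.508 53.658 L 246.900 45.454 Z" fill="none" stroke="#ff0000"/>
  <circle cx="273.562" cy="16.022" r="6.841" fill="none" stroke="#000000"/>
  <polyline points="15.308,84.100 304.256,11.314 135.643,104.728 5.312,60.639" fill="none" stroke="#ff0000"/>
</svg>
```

G21
G90
G0 X229.589 Y68.311
M4 S910
G1 X220.931 Y60.674 F1577
G1 X183.970 Y48.437 F1577
G1 X148.367 Y37.339 F1577
G1 X143.784 Y33.118 F1577
M5
G0 X28.230 Y84.943
M4 S910
G1 X73.162 Y84.943 F1577
G1 X73.162 Y67.140 F1577
G1 X28.230 Y67.140 F1577
G1 X28.230 Y84.943 F1577
M5
G0 X264.782 Y68.237
M4 S346
G1 X268.688 Y48.480 F2439
G1 X255.676 Y33.108 F2439
G1 X235.546 Y33.696 F2439
G1 X223.455 Y49.802 F2439
G1 X228.508 Y69.297 F2439
G1 X246.900 Y77.501 F2439
G1 X264.782 Y68.237 F2439
M5
G0 X280.403 Y106.933
M4 S910
G1 X278.399 Y111.770 F1577
G1 X273.562 Y113.774 F1577
G1 X268.725 Y111.770 F1577
G1 X266.721 Y106.933 F1577
G1 X268.725 Y102.096 F1577
G1 X273.562 Y100.092 F1577
G1 X278.399 Y102.096 F1577
G1 X280.403 Y106.933 F1577
M5
G0 X15.308 Y38.855
M4 S346
G1 X304.256 Y111.641 F2439
G1 X135.643 Y18.227 F2439
G1 X5.312 Y62.316 F2439
M5
G0 X0.000 Y0.000

Since the viewBox matches the mm dimensions, user units are millimetres directly. The only transform is the Y-flip y_m = 122.955 − y_svg.

Shape 1 is a cubic bezier drawn with `<path>`. Its stroke #000000 means cut at S910, F1577. After flipping Y the toolpath is (229.589,68.311) → (220.931,60.674) → (183.970,48.437) → (148.367,37.339) → (143.784,33.118).

Shape 2 is a rectangle drawn with `<path>`. Its stroke #000000 means cut at S910, F1577. After flipping Y the toolpath is (28.230,84.943) → (73.162,84.943) → (73.162,67.140) → (28.230,67.140) → (28.230,84.943), returning to the start.

Shape 3 is a regular polygon drawn with `<path>`. Its stroke #ff0000 means engrave at S346, F2439. After flipping Y the toolpath is (264.782,68.237) → (268.688,48.480) → (255.676,33.108) → (235.546,33.696) → (223.455,49.802) → (228.508,69.297) → (246.900,77.501) → (264.782,68.237), returning to the start.

Shape 4 is a circle drawn with `<circle>`. Its stroke #000000 means cut at S910, F1577. After flipping Y the toolpath is (280.403,106.933) → (278.399,111.770) → (273.562,113.774) → (268.725,111.770) → (266.721,106.933) → (268.725,102.096) → (273.562,100.092) → (278.399,102.096) → (280.403,106.933), returning to the start.

Shape 5 is a open polyline drawn with `<polyline>`. Its stroke #ff0000 means engrave at S346, F2439. After flipping Y the toolpath is (15.308,38.855) → (304.256,111.641) → (135.643,18.227) → (5.312,62.316).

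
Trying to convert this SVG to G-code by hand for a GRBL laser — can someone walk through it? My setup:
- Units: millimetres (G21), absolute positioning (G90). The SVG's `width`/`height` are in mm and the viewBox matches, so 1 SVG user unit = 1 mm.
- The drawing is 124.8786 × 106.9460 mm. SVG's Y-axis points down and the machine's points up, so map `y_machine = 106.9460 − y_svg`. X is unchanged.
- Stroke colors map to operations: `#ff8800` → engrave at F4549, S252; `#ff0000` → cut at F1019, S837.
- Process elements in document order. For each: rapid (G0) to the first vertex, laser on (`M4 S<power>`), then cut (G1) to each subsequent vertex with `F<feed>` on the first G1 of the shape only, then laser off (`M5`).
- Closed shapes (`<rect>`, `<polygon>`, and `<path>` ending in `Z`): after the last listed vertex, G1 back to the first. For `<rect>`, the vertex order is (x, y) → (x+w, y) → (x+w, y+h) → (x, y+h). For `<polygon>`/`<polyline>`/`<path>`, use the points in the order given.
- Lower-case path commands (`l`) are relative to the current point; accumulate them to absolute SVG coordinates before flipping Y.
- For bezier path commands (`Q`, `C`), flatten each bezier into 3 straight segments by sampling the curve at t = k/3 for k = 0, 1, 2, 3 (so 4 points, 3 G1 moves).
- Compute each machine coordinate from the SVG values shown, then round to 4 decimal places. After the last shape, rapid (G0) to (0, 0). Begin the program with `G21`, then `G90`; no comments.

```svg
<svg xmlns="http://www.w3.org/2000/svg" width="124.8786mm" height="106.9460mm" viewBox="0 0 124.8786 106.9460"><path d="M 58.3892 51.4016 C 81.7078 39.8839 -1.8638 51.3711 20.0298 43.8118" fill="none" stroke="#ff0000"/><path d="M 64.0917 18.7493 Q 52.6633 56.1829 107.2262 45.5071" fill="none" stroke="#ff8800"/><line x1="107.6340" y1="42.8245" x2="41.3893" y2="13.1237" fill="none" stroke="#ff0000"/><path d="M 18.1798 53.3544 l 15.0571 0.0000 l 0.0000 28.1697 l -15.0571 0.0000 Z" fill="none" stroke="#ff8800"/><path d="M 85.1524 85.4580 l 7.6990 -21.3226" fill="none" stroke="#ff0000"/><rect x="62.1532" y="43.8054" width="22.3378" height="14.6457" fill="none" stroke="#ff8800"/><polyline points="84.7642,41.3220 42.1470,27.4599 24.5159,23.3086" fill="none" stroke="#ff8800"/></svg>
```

viewBox `0 0 124.8786 106.9460` with mm width/height → 1 unit = 1 mm. Flip: y_m = 106.9460 − y_svg.

**Shape 1** — `<path>` cubic bezier, stroke `#ff0000` → cut (S837, F1019). Control points (SVG): P0=(58.3892,51.4016), P1=(81.7078,39.8839), P2=(-1.8638,51.3711), P3=(20.0298,43.8118); sampled at t=k/3. Machine vertices: (58.3892,55.5444) → (53.9427,60.9513) → (25.4263,60.3663) → (20.0298,63.1342). Open path.

**Shape 2** — `<path>` quadratic bezier, stroke `#ff8800` → engrave (S252, F4549). Control points (SVG): P0=(64.0917,18.7493), P1=(52.6633,56.1829), P2=(107.2262,45.5071); sampled at t=k/3. Machine vertices: (64.0917,88.1967) → (63.8051,68.5865) → (78.1833,59.6672) → (107.2262,61.4389). Open path.

**Shape 3** — `<line>` line segment, stroke `#ff0000` → cut (S837, F1019). Machine vertices: (107.6340,64.1215) → (41.3893,93.8223). Open path.

**Shape 4** — `<path>` rectangle, stroke `#ff8800` → engrave (S252, F4549). Machine vertices: (18.1798,53.5916) → (33.2369,53.5916) → (33.2369,25.4219) → (18.1798,25.4219) → (18.1798,53.5916). Closed: final G1 returns to the first vertex.

**Shape 5** — `<path>` line segment, stroke `#ff0000` → cut (S837, F1019). Machine vertices: (85.1524,21.4880) → (92.8514,42.8106). Open path.

**Shape 6** — `<rect>` rectangle, stroke `#ff8800` → engrave (S252, F4549). Machine vertices: (62.1532,63.1406) → (84.4910,63.1406) → (84.4910,48.4949) → (62.1532,48.4949) → (62.1532,63.1406). Closed: final G1 returns to the first vertex.

**Shape 7** — `<polyline>` open polyline, stroke `#ff8800` → engrave (S252, F4549). Machine vertices: (84.7642,65.6240) → (42.1470,79.4861) → (24.5159,83.6374). Open path.

G21
G90
G0 X58.3892 Y55.5444
M4 S837
G1 X53.9427 Y60.9513 F1019
G1 X25.4263 Y60.3663
G1 X20.0298 Y63.1342
M5
G0 X64.0917 Y88.1967
M4 S252
G1 X63.8051 Y68.5865 F4549
G1 X78.1833 Y59.6672
G1 X107.2262 Y61.4389
M5
G0 X107.6340 Y64.1215
M4 S837
G1 X41.3893 Y93.8223 F1019
M5
G0 X18.1798 Y53.5916
M4 S252
G1 X33.2369 Y53.5916 F4549
G1 X33.2369 Y25.4219
G1 X18.1798 Y25.4219
G1 X18.1798 Y53.5916
M5
G0 X85.1524 Y21.4880
M4 S837
G1 X92.8514 Y42.8106 F1019
M5
G0 X62.1532 Y63.1406
M4 S252
G1 X84.4910 Y63.1406 F4549
G1 X84.4910 Y48.4949
G1 X62.1532 Y48.4949
G1 X62.1532 Y63.1406
M5
G0 X84.7642 Y65.6240
M4 S252
G1 X42.1470 Y79.4861 F4549
G1 X24.5159 Y83.6374
M5
G0 X0.0000 Y0.0000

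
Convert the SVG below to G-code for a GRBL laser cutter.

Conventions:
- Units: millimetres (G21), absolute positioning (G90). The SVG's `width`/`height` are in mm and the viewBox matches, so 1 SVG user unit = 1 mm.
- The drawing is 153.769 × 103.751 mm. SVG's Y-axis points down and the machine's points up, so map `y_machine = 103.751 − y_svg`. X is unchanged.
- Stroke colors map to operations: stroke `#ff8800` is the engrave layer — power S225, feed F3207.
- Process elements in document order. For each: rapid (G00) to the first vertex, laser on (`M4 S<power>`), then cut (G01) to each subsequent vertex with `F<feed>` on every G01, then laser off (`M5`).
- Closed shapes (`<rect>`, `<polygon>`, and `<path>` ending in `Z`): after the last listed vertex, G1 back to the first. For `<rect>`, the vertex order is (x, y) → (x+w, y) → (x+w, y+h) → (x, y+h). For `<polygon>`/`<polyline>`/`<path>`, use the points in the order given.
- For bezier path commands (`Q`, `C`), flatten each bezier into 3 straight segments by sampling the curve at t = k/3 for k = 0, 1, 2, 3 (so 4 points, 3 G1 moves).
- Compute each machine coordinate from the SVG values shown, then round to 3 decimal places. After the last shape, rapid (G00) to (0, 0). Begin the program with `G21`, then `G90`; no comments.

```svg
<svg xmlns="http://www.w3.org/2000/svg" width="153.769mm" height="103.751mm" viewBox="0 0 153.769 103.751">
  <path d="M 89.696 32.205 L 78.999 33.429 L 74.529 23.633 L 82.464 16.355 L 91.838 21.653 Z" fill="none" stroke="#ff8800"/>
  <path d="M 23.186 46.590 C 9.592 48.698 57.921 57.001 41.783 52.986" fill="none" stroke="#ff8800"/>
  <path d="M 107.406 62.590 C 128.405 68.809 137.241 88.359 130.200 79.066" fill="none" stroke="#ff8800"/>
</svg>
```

G21
G90
G00 X89.696 Y71.546
M4 S225
G01 X78.999 Y70.322 F3207
G01 X74.529 Y80.118 F3207
G01 X82.464 Y87.396 F3207
G01 X91.838 Y82.098 F3207
G01 X89.696 Y71.546 F3207
M5
G00 X23.186 Y57.161
M4 S225
G01 X25.552 Y53.674 F3207
G01 X41.113 Y50.170 F3207
G01 X41.783 Y50.765 F3207
M5
G00 X107.406 Y41.161
M4 S225
G01 X124.213 Y32.060 F3207
G01 X132.086 Y23.444 F3207
G01 X130.200 Y24.685 F3207
M5
G00 X0.000 Y0.000

Since the viewBox matches the mm dimensions, user units are millimetres directly. The only transform is the Y-flip y_m = 103.751 − y_svg.

Shape 1 is a regular polygon drawn with `<path>`. Its stroke #ff8800 means engrave at S225, F3207. After flipping Y the toolpath is (89.696,71.546) → (78.999,70.322) → (74.529,80.118) → (82.464,87.396) → (91.838,82.098) → (89.696,71.546), returning to the start.

Shape 2 is a cubic bezier drawn with `<path>`. Its stroke #ff8800 means engrave at S225, F3207. After flipping Y the toolpath is (23.186,57.161) → (25.552,53.674) → (41.113,50.170) → (41.783,50.765).

Shape 3 is a cubic bezier drawn with `<path>`. Its stroke #ff8800 means engrave at S225, F3207. After flipping Y the toolpath is (107.406,41.161) → (124.213,32.060) → (132.086,23.444) → (130.200,24.685).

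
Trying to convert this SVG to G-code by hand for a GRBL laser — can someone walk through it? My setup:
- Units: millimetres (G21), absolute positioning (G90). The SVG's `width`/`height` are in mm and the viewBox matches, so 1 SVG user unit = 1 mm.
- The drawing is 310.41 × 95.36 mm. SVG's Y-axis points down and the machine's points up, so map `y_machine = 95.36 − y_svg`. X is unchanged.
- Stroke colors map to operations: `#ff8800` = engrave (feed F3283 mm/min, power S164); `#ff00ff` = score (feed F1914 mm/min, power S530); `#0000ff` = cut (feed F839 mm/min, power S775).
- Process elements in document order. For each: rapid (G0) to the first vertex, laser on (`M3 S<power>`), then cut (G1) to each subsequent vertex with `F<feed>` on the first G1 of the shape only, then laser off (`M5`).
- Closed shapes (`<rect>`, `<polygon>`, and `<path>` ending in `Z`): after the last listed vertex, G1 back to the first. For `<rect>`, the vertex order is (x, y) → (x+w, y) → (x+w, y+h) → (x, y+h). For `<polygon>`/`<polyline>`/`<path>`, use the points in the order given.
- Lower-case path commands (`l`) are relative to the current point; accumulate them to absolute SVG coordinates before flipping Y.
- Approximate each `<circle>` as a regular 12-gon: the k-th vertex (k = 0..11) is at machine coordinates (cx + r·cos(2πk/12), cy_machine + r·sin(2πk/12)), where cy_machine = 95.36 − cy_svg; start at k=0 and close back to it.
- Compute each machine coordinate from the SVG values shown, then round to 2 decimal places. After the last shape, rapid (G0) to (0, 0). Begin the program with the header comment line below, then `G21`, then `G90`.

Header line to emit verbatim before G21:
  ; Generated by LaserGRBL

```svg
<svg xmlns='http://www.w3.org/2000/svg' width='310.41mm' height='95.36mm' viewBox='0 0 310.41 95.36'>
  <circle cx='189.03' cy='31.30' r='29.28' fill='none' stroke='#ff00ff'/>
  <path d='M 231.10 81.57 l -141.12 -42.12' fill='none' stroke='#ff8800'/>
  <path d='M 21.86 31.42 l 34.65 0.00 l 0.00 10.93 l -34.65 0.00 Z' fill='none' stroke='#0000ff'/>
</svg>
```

; Generated by LaserGRBL
G21
G90
G0 X218.31 Y64.06
M3 S530
G1 X214.39 Y78.70 F1914
G1 X203.67 Y89.42
G1 X189.03 Y93.34
G1 X174.39 Y89.42
G1 X163.67 Y78.70
G1 X159.75 Y64.06
G1 X163.67 Y49.42
G1 X174.39 Y38.70
G1 X189.03 Y34.78
G1 X203.67 Y38.70
G1 X214.39 Y49.42
G1 X218.31 Y64.06
M5
G0 X231.10 Y13.79
M3 S164
G1 X89.98 Y55.91 F3283
M5
G0 X21.86 Y63.94
M3 S775
G1 X56.51 Y63.94 F839
G1 X56.51 Y53.01
G1 X21.86 Y53.01
G1 X21.86 Y63.94
M5
G0 X0.00 Y0.00

Since the viewBox matches the mm dimensions, user units are millimetres directly. The only transform is the Y-flip y_m = 95.36 − y_svg.

Shape 1 is a circle drawn with `<circle>`. Its stroke #ff00ff means score at S530, F1914. After flipping Y the toolpath is (218.31,64.06) → (214.39,78.70) → (203.67,89.42) → (189.03,93.34) → (174.39,89.42) → (163.67,78.70) → (159.75,64.06) → (163.67,49.42) → (174.39,38.70) → (189.03,34.78) → (203.67,38.70) → (214.39,49.42) → (218.31,64.06), returning to the start.

Shape 2 is a line segment drawn with `<path>`. Its stroke #ff8800 means engrave at S164, F3283. After flipping Y the toolpath is (231.10,13.79) → (89.98,55.91).

Shape 3 is a rectangle drawn with `<path>`. Its stroke #0000ff means cut at S775, F839. After flipping Y the toolpath is (21.86,63.94) → (56.51,63.94) → (56.51,53.01) → (21.86,53.01) → (21.86,63.94), returning to the start.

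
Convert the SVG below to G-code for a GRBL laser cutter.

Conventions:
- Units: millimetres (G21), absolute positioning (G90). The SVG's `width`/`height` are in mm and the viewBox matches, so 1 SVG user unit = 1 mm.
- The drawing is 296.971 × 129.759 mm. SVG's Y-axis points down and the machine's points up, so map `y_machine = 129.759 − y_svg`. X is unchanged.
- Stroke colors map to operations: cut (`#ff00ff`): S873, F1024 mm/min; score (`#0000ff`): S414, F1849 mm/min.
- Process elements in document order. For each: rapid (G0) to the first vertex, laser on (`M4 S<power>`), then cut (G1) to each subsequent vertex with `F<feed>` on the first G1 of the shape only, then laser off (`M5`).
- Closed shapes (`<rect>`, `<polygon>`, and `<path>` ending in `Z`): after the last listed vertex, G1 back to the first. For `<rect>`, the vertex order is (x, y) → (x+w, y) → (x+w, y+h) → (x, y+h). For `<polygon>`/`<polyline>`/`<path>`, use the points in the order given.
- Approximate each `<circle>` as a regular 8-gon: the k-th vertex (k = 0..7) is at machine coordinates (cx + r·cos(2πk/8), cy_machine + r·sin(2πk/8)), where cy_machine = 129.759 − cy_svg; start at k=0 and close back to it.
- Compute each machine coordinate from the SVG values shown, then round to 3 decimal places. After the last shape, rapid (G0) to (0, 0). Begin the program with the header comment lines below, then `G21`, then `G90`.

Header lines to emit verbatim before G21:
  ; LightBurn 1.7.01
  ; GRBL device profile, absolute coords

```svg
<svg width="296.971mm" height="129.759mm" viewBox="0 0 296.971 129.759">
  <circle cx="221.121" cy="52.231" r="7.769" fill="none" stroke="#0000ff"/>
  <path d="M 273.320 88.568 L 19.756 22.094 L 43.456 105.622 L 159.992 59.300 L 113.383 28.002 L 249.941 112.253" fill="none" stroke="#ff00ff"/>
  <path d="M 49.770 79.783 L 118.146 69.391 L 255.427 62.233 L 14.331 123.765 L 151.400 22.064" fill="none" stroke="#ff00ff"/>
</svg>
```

Since the viewBox matches the mm dimensions, user units are millimetres directly. The only transform is the Y-flip y_m = 129.759 − y_svg.

Shape 1 is a circle drawn with `<circle>`. Its stroke #0000ff means score at S414, F1849. After flipping Y the toolpath is (228.890,77.528) → (226.615,83.022) → (221.121,85.297) → (215.627,83.022) → (213.352,77.528) → (215.627,72.034) → (221.121,69.759) → (226.615,72.034) → (228.890,77.528), returning to the start.

Shape 2 is a open polyline drawn with `<path>`. Its stroke #ff00ff means cut at S873, F1024. After flipping Y the toolpath is (273.320,41.191) → (19.756,107.665) → (43.456,24.137) → (159.992,70.459) → (113.383,101.757) → (249.941,17.506).

Shape 3 is a open polyline drawn with `<path>`. Its stroke #ff00ff means cut at S873, F1024. After flipping Y the toolpath is (49.770,49.976) → (118.146,60.368) → (255.427,67.526) → (14.331,5.994) → (151.400,107.695).

; LightBurn 1.7.01
; GRBL device profile, absolute coords
G21
G90
G0 X228.890 Y77.528
M4 S414
G1 X226.615 Y83.022 F1849
G1 X221.121 Y85.297
G1 X215.627 Y83.022
G1 X213.352 Y77.528
G1 X215.627 Y72.034
G1 X221.121 Y69.759
G1 X226.615 Y72.034
G1 X228.890 Y77.528
M5
G0 X273.320 Y41.191
M4 S873
G1 X19.756 Y107.665 F1024
G1 X43.456 Y24.137
G1 X159.992 Y70.459
G1 X113.383 Y101.757
G1 X249.941 Y17.506
M5
G0 X49.770 Y49.976
M4 S873
G1 X118.146 Y60.368 F1024
G1 X255.427 Y67.526
G1 X14.331 Y5.994
G1 X151.400 Y107.695
M5
G0 X0.000 Y0.000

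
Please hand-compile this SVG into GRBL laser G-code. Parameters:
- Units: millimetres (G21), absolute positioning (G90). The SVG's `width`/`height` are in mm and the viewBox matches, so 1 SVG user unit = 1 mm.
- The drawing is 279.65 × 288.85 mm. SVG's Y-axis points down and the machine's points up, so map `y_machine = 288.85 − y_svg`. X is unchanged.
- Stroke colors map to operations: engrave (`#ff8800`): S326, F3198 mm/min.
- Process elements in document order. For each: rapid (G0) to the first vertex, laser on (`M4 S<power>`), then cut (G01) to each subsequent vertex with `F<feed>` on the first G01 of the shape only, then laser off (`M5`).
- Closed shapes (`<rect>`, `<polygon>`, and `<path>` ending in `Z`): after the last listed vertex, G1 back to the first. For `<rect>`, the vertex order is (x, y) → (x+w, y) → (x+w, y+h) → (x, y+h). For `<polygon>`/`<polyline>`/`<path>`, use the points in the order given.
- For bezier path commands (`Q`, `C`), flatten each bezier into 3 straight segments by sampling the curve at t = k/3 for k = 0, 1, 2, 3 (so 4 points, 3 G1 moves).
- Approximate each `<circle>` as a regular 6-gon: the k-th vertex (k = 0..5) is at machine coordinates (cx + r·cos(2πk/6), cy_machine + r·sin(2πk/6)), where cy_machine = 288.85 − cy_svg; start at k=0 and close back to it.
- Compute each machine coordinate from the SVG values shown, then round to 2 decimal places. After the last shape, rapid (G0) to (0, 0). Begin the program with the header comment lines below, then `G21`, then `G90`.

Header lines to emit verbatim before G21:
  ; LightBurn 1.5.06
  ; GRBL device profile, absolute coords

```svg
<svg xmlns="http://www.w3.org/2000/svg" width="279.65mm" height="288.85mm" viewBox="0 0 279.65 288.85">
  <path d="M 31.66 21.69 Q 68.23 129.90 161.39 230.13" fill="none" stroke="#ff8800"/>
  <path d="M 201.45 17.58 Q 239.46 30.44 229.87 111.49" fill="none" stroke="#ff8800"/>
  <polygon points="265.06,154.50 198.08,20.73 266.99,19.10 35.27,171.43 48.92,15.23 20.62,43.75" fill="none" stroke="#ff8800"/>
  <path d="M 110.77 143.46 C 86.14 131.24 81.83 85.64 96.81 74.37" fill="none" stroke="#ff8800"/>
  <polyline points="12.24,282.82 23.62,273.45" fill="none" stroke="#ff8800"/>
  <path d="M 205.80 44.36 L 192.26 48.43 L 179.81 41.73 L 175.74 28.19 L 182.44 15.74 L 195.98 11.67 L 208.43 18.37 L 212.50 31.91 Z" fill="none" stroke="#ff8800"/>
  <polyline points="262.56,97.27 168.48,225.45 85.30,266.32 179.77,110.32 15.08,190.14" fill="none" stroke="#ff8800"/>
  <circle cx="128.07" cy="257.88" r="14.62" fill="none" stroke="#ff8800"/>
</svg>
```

1 u = 1 mm; y_m = 288.85 − y.

[1] `<path>` quadratic bezier, #ff8800→engrave S326 F3198: (31.66,267.16) → (62.33,195.91) → (105.57,126.43) → (161.39,58.72)

[2] `<path>` quadratic bezier, #ff8800→engrave S326 F3198: (201.45,271.27) → (221.50,255.12) → (230.97,223.82) → (229.87,177.36)

[3] `<polygon>` closed polygon, #ff8800→engrave S326 F3198: (265.06,134.35) → (198.08,268.12) → (266.99,269.75) → (35.27,117.42) → (48.92,273.62) → (20.62,245.10) → (265.06,134.35) (closed)

[4] `<path>` cubic bezier, #ff8800→engrave S326 F3198: (110.77,145.39) → (92.88,166.23) → (88.30,194.27) → (96.81,214.48)

[5] `<polyline>` line segment, #ff8800→engrave S326 F3198: (12.24,6.03) → (23.62,15.40)

[6] `<path>` regular polygon, #ff8800→engrave S326 F3198: (205.80,244.49) → (192.26,240.42) → (179.81,247.12) → (175.74,260.66) → (182.44,273.11) → (195.98,277.18) → (208.43,270.48) → (212.50,256.94) → (205.80,244.49) (closed)

[7] `<polyline>` open polyline, #ff8800→engrave S326 F3198: (262.56,191.58) → (168.48,63.40) → (85.30,22.53) → (179.77,178.53) → (15.08,98.71)

[8] `<circle>` circle, #ff8800→engrave S326 F3198: (142.69,30.97) → (135.38,43.63) → (120.76,43.63) → (113.45,30.97) → (120.76,18.31) → (135.38,18.31) → (142.69,30.97) (closed)

; LightBurn 1.5.06
; GRBL device profile, absolute coords
G21
G90
G0 X31.66 Y267.16
M4 S326
G01 X62.33 Y195.91 F3198
G01 X105.57 Y126.43
G01 X161.39 Y58.72
M5
G0 X201.45 Y271.27
M4 S326
G01 X221.50 Y255.12 F3198
G01 X230.97 Y223.82
G01 X229.87 Y177.36
M5
G0 X265.06 Y134.35
M4 S326
G01 X198.08 Y268.12 F3198
G01 X266.99 Y269.75
G01 X35.27 Y117.42
G01 X48.92 Y273.62
G01 X20.62 Y245.10
G01 X265.06 Y134.35
M5
G0 X110.77 Y145.39
M4 S326
G01 X92.88 Y166.23 F3198
G01 X88.30 Y194.27
G01 X96.81 Y214.48
M5
G0 X12.24 Y6.03
M4 S326
G01 X23.62 Y15.40 F3198
M5
G0 X205.80 Y244.49
M4 S326
G01 X192.26 Y240.42 F3198
G01 X179.81 Y247.12
G01 X175.74 Y260.66
G01 X182.44 Y273.11
G01 X195.98 Y277.18
G01 X208.43 Y270.48
G01 X212.50 Y256.94
G01 X205.80 Y244.49
M5
G0 X262.56 Y191.58
M4 S326
G01 X168.48 Y63.40 F3198
G01 X85.30 Y22.53
G01 X179.77 Y178.53
G01 X15.08 Y98.71
M5
G0 X142.69 Y30.97
M4 S326
G01 X135.38 Y43.63 F3198
G01 X120.76 Y43.63
G01 X113.45 Y30.97
G01 X120.76 Y18.31
G01 X135.38 Y18.31
G01 X142.69 Y30.97
M5
G0 X0.00 Y0.00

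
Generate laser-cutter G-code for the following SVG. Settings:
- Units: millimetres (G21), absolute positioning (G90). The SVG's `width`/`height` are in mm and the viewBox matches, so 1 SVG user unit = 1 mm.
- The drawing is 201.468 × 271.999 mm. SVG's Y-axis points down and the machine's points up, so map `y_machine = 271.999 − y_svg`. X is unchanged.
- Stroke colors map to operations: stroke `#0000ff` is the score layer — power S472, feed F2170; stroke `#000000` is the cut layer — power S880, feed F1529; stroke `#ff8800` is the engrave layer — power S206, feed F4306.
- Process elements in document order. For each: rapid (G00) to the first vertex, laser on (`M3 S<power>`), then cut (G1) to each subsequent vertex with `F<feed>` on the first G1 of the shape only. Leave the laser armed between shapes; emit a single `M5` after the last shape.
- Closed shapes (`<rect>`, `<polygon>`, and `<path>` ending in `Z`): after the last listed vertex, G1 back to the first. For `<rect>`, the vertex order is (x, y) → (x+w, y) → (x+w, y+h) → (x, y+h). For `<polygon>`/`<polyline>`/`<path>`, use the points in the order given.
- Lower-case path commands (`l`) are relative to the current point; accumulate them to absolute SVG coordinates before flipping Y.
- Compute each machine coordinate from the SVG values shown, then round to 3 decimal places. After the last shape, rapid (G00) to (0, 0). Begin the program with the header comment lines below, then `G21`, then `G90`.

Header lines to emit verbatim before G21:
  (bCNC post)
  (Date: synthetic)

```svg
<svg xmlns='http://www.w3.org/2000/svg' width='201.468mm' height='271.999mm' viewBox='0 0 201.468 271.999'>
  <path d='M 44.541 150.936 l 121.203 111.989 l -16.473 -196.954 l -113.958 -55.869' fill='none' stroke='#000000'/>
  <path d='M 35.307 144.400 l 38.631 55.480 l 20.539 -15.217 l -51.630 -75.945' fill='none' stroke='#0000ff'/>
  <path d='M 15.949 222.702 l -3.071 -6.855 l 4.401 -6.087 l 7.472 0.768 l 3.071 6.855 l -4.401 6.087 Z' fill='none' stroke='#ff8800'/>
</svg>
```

(bCNC post)
(Date: synthetic)
G21
G90
G00 X44.541 Y121.063
M3 S880
G1 X165.744 Y9.074 F1529
G1 X149.271 Y206.028
G1 X35.313 Y261.897
G00 X35.307 Y127.599
M3 S472
G1 X73.938 Y72.119 F2170
G1 X94.477 Y87.336
G1 X42.847 Y163.281
G00 X15.949 Y49.297
M3 S206
G1 X12.878 Y56.152 F4306
G1 X17.279 Y62.239
G1 X24.751 Y61.471
G1 X27.822 Y54.616
G1 X23.421 Y48.529
G1 X15.949 Y49.297
M5
G00 X0.000 Y0.000

viewBox `0 0 201.468 271.999` with mm width/height → 1 unit = 1 mm. Flip: y_m = 271.999 − y_svg.

**Shape 1** — `<path>` open polyline, stroke `#000000` → cut (S880, F1529). Machine vertices: (44.541,121.063) → (165.744,9.074) → (149.271,206.028) → (35.313,261.897). Open path.

**Shape 2** — `<path>` open polyline, stroke `#0000ff` → score (S472, F2170). Machine vertices: (35.307,127.599) → (73.938,72.119) → (94.477,87.336) → (42.847,163.281). Open path.

**Shape 3** — `<path>` regular polygon, stroke `#ff8800` → engrave (S206, F4306). Machine vertices: (15.949,49.297) → (12.878,56.152) → (17.279,62.239) → (24.751,61.471) → (27.822,54.616) → (23.421,48.529) → (15.949,49.297). Closed: final G1 returns to the first vertex.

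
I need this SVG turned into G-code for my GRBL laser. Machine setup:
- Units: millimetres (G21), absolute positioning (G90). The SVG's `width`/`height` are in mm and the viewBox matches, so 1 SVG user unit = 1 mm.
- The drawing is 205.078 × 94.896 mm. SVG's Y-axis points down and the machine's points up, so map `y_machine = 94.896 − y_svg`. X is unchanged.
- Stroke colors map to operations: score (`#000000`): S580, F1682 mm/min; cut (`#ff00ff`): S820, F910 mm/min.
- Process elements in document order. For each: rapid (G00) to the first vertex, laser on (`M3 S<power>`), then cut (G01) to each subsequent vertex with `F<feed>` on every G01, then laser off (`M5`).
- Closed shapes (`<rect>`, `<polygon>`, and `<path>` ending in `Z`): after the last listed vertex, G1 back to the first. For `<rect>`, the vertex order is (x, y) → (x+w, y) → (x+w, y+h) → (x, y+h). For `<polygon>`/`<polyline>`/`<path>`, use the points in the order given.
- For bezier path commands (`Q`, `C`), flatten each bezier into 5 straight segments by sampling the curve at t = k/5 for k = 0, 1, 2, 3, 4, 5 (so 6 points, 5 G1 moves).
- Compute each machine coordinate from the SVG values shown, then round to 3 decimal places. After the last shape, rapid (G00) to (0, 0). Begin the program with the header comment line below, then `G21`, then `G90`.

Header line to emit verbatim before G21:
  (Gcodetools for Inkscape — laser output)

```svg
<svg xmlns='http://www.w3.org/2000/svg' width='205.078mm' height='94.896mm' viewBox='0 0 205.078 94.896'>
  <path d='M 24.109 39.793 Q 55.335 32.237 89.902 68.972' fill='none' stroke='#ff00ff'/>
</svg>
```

1 u = 1 mm; y_m = 94.896 − y.

[1] `<path>` quadratic bezier, #ff00ff→cut S820 F910: (24.109,55.103) → (36.733,56.354) → (49.624,54.061) → (62.783,48.225) → (76.209,38.846) → (89.902,25.924)

(Gcodetools for Inkscape — laser output)
G21
G90
G00 X24.109 Y55.103
M3 S820
G01 X36.733 Y56.354 F910
G01 X49.624 Y54.061 F910
G01 X62.783 Y48.225 F910
G01 X76.209 Y38.846 F910
G01 X89.902 Y25.924 F910
M5
G00 X0.000 Y0.000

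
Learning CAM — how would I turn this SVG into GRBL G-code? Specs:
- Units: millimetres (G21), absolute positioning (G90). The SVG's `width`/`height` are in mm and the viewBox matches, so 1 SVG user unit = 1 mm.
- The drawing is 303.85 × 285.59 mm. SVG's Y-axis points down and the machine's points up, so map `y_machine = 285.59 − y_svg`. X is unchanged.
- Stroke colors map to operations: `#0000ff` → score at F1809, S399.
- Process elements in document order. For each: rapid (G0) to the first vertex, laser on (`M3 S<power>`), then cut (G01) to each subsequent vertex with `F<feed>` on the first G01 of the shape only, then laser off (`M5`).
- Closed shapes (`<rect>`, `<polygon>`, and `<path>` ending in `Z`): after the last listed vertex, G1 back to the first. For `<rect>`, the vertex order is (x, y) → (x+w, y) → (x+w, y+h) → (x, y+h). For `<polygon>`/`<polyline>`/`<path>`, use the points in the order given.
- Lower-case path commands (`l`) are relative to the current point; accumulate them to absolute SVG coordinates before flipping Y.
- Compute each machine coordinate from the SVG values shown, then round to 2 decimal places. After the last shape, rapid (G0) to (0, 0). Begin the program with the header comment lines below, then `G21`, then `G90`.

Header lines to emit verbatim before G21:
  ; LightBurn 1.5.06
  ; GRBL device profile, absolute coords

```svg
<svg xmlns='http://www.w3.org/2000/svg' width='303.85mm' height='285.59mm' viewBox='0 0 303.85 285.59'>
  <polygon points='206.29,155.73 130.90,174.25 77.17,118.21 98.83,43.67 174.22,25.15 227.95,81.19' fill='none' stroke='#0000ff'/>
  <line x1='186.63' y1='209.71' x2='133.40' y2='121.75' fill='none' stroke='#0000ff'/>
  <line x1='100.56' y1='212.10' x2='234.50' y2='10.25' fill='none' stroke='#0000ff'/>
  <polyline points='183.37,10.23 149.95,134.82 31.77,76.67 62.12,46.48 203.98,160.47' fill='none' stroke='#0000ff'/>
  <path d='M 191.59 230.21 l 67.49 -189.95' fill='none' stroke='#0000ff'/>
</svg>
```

viewBox `0 0 303.85 285.59` with mm width/height → 1 unit = 1 mm. Flip: y_m = 285.59 − y_svg.

**Shape 1** — `<polygon>` regular polygon, stroke `#0000ff` → score (S399, F1809). Machine vertices: (206.29,129.86) → (130.90,111.34) → (77.17,167.38) → (98.83,241.92) → (174.22,260.44) → (227.95,204.40) → (206.29,129.86). Closed: final G1 returns to the first vertex.

**Shape 2** — `<line>` line segment, stroke `#0000ff` → score (S399, F1809). Machine vertices: (186.63,75.88) → (133.40,163.84). Open path.

**Shape 3** — `<line>` line segment, stroke `#0000ff` → score (S399, F1809). Machine vertices: (100.56,73.49) → (234.50,275.34). Open path.

**Shape 4** — `<polyline>` open polyline, stroke `#0000ff` → score (S399, F1809). Machine vertices: (183.37,275.36) → (149.95,150.77) → (31.77,208.92) → (62.12,239.11) → (203.98,125.12). Open path.

**Shape 5** — `<path>` line segment, stroke `#0000ff` → score (S399, F1809). Machine vertices: (191.59,55.38) → (259.08,245.33). Open path.

; LightBurn 1.5.06
; GRBL device profile, absolute coords
G21
G90
G0 X206.29 Y129.86
M3 S399
G01 X130.90 Y111.34 F1809
G01 X77.17 Y167.38
G01 X98.83 Y241.92
G01 X174.22 Y260.44
G01 X227.95 Y204.40
G01 X206.29 Y129.86
M5
G0 X186.63 Y75.88
M3 S399
G01 X133.40 Y163.84 F1809
M5
G0 X100.56 Y73.49
M3 S399
G01 X234.50 Y275.34 F1809
M5
G0 X183.37 Y275.36
M3 S399
G01 X149.95 Y150.77 F1809
G01 X31.77 Y208.92
G01 X62.12 Y239.11
G01 X203.98 Y125.12
M5
G0 X191.59 Y55.38
M3 S399
G01 X259.08 Y245.33 F1809
M5
G0 X0.00 Y0.00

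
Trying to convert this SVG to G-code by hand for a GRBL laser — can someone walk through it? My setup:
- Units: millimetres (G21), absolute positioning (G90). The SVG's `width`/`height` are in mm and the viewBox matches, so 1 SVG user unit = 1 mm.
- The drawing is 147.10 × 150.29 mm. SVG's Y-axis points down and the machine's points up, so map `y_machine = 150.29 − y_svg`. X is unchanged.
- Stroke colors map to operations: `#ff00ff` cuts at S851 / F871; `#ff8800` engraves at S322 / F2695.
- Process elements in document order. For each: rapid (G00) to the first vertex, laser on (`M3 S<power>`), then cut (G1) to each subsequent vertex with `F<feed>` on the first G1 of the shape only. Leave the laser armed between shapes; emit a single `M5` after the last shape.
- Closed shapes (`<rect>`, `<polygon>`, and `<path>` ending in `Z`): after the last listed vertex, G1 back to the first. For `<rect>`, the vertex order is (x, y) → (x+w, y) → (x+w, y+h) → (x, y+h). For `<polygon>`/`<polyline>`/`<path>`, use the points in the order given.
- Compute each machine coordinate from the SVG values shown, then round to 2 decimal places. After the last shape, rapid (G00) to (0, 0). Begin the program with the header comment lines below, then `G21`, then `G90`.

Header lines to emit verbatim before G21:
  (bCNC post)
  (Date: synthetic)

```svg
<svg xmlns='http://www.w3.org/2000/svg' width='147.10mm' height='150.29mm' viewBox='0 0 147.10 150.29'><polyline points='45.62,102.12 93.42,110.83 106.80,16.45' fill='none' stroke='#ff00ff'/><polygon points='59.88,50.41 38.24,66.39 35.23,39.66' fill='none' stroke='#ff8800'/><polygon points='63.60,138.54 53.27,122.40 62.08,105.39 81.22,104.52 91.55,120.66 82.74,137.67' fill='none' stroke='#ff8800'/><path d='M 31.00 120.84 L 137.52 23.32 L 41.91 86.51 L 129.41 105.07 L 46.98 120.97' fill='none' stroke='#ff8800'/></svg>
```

Since the viewBox matches the mm dimensions, user units are millimetres directly. The only transform is the Y-flip y_m = 150.29 − y_svg.

Shape 1 is a open polyline drawn with `<polyline>`. Its stroke #ff00ff means cut at S851, F871. After flipping Y the toolpath is (45.62,48.17) → (93.42,39.46) → (106.80,133.84).

Shape 2 is a regular polygon drawn with `<polygon>`. Its stroke #ff8800 means engrave at S322, F2695. After flipping Y the toolpath is (59.88,99.88) → (38.24,83.90) → (35.23,110.63) → (59.88,99.88), returning to the start.

Shape 3 is a regular polygon drawn with `<polygon>`. Its stroke #ff8800 means engrave at S322, F2695. After flipping Y the toolpath is (63.60,11.75) → (53.27,27.89) → (62.08,44.90) → (81.22,45.77) → (91.55,29.63) → (82.74,12.62) → (63.60,11.75), returning to the start.

Shape 4 is a open polyline drawn with `<path>`. Its stroke #ff8800 means engrave at S322, F2695. After flipping Y the toolpath is (31.00,29.45) → (137.52,126.97) → (41.91,63.78) → (129.41,45.22) → (46.98,29.32).

(bCNC post)
(Date: synthetic)
G21
G90
G00 X45.62 Y48.17
M3 S851
G1 X93.42 Y39.46 F871
G1 X106.80 Y133.84
G00 X59.88 Y99.88
M3 S322
G1 X38.24 Y83.90 F2695
G1 X35.23 Y110.63
G1 X59.88 Y99.88
G00 X63.60 Y11.75
M3 S322
G1 X53.27 Y27.89 F2695
G1 X62.08 Y44.90
G1 X81.22 Y45.77
G1 X91.55 Y29.63
G1 X82.74 Y12.62
G1 X63.60 Y11.75
G00 X31.00 Y29.45
M3 S322
G1 X137.52 Y126.97 F2695
G1 X41.91 Y63.78
G1 X129.41 Y45.22
G1 X46.98 Y29.32
M5
G00 X0.00 Y0.00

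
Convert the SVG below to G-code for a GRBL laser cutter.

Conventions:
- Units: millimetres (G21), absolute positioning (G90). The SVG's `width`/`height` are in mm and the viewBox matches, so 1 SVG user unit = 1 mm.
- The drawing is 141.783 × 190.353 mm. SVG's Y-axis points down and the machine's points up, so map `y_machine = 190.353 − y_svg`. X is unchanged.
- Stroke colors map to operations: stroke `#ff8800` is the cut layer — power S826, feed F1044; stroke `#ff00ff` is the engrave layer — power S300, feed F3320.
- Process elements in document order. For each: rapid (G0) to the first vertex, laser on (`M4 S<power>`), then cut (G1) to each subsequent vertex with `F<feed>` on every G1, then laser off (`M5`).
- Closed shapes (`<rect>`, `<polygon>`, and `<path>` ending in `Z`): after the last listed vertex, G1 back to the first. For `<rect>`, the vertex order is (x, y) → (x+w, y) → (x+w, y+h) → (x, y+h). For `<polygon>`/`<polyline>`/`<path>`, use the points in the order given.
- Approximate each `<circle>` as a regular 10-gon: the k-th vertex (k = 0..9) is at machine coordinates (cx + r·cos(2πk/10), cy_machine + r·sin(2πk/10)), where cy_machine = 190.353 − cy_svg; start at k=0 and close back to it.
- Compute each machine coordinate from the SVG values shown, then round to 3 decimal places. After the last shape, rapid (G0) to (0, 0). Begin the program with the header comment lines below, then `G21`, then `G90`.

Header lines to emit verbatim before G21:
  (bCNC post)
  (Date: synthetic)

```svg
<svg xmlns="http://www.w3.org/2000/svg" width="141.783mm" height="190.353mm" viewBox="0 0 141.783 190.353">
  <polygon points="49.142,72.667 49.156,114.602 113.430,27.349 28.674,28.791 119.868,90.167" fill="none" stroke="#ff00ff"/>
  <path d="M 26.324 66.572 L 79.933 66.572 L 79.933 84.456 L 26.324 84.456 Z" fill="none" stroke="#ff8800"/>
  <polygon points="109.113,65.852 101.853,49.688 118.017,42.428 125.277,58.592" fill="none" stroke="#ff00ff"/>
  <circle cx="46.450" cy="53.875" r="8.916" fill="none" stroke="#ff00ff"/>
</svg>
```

(bCNC post)
(Date: synthetic)
G21
G90
G0 X49.142 Y117.686
M4 S300
G1 X49.156 Y75.751 F3320
G1 X113.430 Y163.004 F3320
G1 X28.674 Y161.562 F3320
G1 X119.868 Y100.186 F3320
G1 X49.142 Y117.686 F3320
M5
G0 X26.324 Y123.781
M4 S826
G1 X79.933 Y123.781 F1044
G1 X79.933 Y105.897 F1044
G1 X26.324 Y105.897 F1044
G1 X26.324 Y123.781 F1044
M5
G0 X109.113 Y124.501
M4 S300
G1 X101.853 Y140.665 F3320
G1 X118.017 Y147.925 F3320
G1 X125.277 Y131.761 F3320
G1 X109.113 Y124.501 F3320
M5
G0 X55.366 Y136.478
M4 S300
G1 X53.663 Y141.719 F3320
G1 X49.205 Y144.958 F3320
G1 X43.695 Y144.958 F3320
G1 X39.237 Y141.719 F3320
G1 X37.534 Y136.478 F3320
G1 X39.237 Y131.237 F3320
G1 X43.695 Y127.998 F3320
G1 X49.205 Y127.998 F3320
G1 X53.663 Y131.237 F3320
G1 X55.366 Y136.478 F3320
M5
G0 X0.000 Y0.000

Since the viewBox matches the mm dimensions, user units are millimetres directly. The only transform is the Y-flip y_m = 190.353 − y_svg.

Shape 1 is a closed polygon drawn with `<polygon>`. Its stroke #ff00ff means engrave at S300, F3320. After flipping Y the toolpath is (49.142,117.686) → (49.156,75.751) → (113.430,163.004) → (28.674,161.562) → (119.868,100.186) → (49.142,117.686), returning to the start.

Shape 2 is a rectangle drawn with `<path>`. Its stroke #ff8800 means cut at S826, F1044. After flipping Y the toolpath is (26.324,123.781) → (79.933,123.781) → (79.933,105.897) → (26.324,105.897) → (26.324,123.781), returning to the start.

Shape 3 is a regular polygon drawn with `<polygon>`. Its stroke #ff00ff means engrave at S300, F3320. After flipping Y the toolpath is (109.113,124.501) → (101.853,140.665) → (118.017,147.925) → (125.277,131.761) → (109.113,124.501), returning to the start.

Shape 4 is a circle drawn with `<circle>`. Its stroke #ff00ff means engrave at S300, F3320. After flipping Y the toolpath is (55.366,136.478) → (53.663,141.719) → (49.205,144.958) → (43.695,144.958) → (39.237,141.719) → (37.534,136.478) → (39.237,131.237) → (43.695,127.998) → (49.205,127.998) → (53.663,131.237) → (55.366,136.478), returning to the start.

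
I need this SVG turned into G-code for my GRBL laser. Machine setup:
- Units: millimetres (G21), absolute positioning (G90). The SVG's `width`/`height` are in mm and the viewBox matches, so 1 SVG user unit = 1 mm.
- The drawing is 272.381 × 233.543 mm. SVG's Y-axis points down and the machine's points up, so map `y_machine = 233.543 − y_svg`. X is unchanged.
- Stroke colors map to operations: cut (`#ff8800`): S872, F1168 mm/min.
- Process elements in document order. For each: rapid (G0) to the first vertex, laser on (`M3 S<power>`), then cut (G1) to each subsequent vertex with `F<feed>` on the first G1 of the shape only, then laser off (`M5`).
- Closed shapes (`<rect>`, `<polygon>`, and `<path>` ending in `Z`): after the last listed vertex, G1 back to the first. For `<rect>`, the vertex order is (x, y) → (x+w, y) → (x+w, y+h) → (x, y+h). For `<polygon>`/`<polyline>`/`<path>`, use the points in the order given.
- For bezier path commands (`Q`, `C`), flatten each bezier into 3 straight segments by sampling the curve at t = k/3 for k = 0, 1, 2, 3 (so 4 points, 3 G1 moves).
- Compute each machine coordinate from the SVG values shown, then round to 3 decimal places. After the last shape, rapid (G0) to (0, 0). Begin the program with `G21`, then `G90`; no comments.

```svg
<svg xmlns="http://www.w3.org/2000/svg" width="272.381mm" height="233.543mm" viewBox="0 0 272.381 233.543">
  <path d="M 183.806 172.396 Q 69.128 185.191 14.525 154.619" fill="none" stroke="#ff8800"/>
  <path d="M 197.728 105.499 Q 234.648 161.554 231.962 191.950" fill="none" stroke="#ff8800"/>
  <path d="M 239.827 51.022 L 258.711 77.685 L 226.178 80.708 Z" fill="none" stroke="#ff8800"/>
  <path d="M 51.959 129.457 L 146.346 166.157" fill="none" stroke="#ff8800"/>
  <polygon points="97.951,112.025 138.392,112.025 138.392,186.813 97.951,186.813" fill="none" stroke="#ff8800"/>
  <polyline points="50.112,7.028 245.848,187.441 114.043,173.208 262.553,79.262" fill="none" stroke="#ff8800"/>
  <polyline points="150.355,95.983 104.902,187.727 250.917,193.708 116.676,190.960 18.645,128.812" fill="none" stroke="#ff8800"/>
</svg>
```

Since the viewBox matches the mm dimensions, user units are millimetres directly. The only transform is the Y-flip y_m = 233.543 − y_svg.

Shape 1 is a quadratic bezier drawn with `<path>`. Its stroke #ff8800 means cut at S872, F1168. After flipping Y the toolpath is (183.806,61.147) → (114.029,57.436) → (57.602,63.361) → (14.525,78.924).

Shape 2 is a quadratic bezier drawn with `<path>`. Its stroke #ff8800 means cut at S872, F1168. After flipping Y the toolpath is (197.728,128.044) → (217.941,93.525) → (229.352,64.708) → (231.962,41.593).

Shape 3 is a regular polygon drawn with `<path>`. Its stroke #ff8800 means cut at S872, F1168. After flipping Y the toolpath is (239.827,182.521) → (258.711,155.858) → (226.178,152.835) → (239.827,182.521), returning to the start.

Shape 4 is a line segment drawn with `<path>`. Its stroke #ff8800 means cut at S872, F1168. After flipping Y the toolpath is (51.959,104.086) → (146.346,67.386).

Shape 5 is a rectangle drawn with `<polygon>`. Its stroke #ff8800 means cut at S872, F1168. After flipping Y the toolpath is (97.951,121.518) → (138.392,121.518) → (138.392,46.730) → (97.951,46.730) → (97.951,121.518), returning to the start.

Shape 6 is a open polyline drawn with `<polyline>`. Its stroke #ff8800 means cut at S872, F1168. After flipping Y the toolpath is (50.112,226.515) → (245.848,46.102) → (114.043,60.335) → (262.553,154.281).

Shape 7 is a open polyline drawn with `<polyline>`. Its stroke #ff8800 means cut at S872, F1168. After flipping Y the toolpath is (150.355,137.560) → (104.902,45.816) → (250.917,39.835) → (116.676,42.583) → (18.645,104.731).

G21
G90
G0 X183.806 Y61.147
M3 S872
G1 X114.029 Y57.436 F1168
G1 X57.602 Y63.361
G1 X14.525 Y78.924
M5
G0 X197.728 Y128.044
M3 S872
G1 X217.941 Y93.525 F1168
G1 X229.352 Y64.708
G1 X231.962 Y41.593
M5
G0 X239.827 Y182.521
M3 S872
G1 X258.711 Y155.858 F1168
G1 X226.178 Y152.835
G1 X239.827 Y182.521
M5
G0 X51.959 Y104.086
M3 S872
G1 X146.346 Y67.386 F1168
M5
G0 X97.951 Y121.518
M3 S872
G1 X138.392 Y121.518 F1168
G1 X138.392 Y46.730
G1 X97.951 Y46.730
G1 X97.951 Y121.518
M5
G0 X50.112 Y226.515
M3 S872
G1 X245.848 Y46.102 F1168
G1 X114.043 Y60.335
G1 X262.553 Y154.281
M5
G0 X150.355 Y137.560
M3 S872
G1 X104.902 Y45.816 F1168
G1 X250.917 Y39.835
G1 X116.676 Y42.583
G1 X18.645 Y104.731
M5
G0 X0.000 Y0.000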